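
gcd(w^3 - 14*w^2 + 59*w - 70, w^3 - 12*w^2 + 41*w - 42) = w^2 - 9*w + 14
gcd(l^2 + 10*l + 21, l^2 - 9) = l + 3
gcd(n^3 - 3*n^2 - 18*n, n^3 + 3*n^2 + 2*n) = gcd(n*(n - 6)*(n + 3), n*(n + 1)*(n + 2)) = n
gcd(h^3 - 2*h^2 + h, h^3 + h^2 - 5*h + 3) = h^2 - 2*h + 1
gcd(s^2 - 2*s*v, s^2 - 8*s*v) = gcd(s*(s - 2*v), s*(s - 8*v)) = s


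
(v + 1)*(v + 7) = v^2 + 8*v + 7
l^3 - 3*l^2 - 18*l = l*(l - 6)*(l + 3)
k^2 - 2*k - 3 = (k - 3)*(k + 1)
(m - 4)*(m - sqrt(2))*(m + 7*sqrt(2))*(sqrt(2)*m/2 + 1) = sqrt(2)*m^4/2 - 2*sqrt(2)*m^3 + 7*m^3 - 28*m^2 - sqrt(2)*m^2 - 14*m + 4*sqrt(2)*m + 56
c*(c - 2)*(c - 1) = c^3 - 3*c^2 + 2*c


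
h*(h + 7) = h^2 + 7*h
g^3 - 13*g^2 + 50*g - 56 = (g - 7)*(g - 4)*(g - 2)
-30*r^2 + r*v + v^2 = (-5*r + v)*(6*r + v)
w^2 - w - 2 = (w - 2)*(w + 1)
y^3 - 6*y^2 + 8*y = y*(y - 4)*(y - 2)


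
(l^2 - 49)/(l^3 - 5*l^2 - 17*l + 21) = (l + 7)/(l^2 + 2*l - 3)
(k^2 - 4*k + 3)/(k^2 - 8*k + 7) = (k - 3)/(k - 7)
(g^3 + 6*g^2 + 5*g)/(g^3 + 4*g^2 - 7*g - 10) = g/(g - 2)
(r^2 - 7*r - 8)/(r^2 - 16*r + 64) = (r + 1)/(r - 8)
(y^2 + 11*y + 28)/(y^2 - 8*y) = (y^2 + 11*y + 28)/(y*(y - 8))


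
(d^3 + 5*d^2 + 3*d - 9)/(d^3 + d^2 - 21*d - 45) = (d - 1)/(d - 5)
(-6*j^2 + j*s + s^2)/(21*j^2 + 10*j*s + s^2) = (-2*j + s)/(7*j + s)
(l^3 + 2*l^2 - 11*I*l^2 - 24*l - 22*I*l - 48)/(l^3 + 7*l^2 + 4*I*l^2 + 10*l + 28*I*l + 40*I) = (l^2 - 11*I*l - 24)/(l^2 + l*(5 + 4*I) + 20*I)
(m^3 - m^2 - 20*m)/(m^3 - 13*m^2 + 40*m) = (m + 4)/(m - 8)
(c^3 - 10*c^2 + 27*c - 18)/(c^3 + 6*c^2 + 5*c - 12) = (c^2 - 9*c + 18)/(c^2 + 7*c + 12)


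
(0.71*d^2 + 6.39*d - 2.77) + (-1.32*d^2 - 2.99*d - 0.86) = -0.61*d^2 + 3.4*d - 3.63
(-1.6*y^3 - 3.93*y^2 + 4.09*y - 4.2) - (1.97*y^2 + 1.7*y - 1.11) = -1.6*y^3 - 5.9*y^2 + 2.39*y - 3.09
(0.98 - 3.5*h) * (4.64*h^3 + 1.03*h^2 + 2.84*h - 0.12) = -16.24*h^4 + 0.942199999999999*h^3 - 8.9306*h^2 + 3.2032*h - 0.1176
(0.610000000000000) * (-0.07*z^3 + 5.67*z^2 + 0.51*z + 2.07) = -0.0427*z^3 + 3.4587*z^2 + 0.3111*z + 1.2627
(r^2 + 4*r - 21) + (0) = r^2 + 4*r - 21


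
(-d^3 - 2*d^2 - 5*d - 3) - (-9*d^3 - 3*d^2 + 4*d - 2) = 8*d^3 + d^2 - 9*d - 1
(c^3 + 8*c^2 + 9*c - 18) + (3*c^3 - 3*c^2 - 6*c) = 4*c^3 + 5*c^2 + 3*c - 18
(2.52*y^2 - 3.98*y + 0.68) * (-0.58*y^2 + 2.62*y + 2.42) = -1.4616*y^4 + 8.9108*y^3 - 4.7236*y^2 - 7.85*y + 1.6456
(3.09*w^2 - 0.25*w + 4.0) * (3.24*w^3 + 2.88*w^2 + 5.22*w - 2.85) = 10.0116*w^5 + 8.0892*w^4 + 28.3698*w^3 + 1.4085*w^2 + 21.5925*w - 11.4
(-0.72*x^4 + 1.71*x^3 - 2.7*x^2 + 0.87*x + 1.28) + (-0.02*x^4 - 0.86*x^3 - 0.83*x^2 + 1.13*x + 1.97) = -0.74*x^4 + 0.85*x^3 - 3.53*x^2 + 2.0*x + 3.25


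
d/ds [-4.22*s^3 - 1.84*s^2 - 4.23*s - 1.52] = -12.66*s^2 - 3.68*s - 4.23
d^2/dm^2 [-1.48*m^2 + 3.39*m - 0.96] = -2.96000000000000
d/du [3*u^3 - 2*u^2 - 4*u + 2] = 9*u^2 - 4*u - 4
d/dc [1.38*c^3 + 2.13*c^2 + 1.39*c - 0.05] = 4.14*c^2 + 4.26*c + 1.39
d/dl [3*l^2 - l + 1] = 6*l - 1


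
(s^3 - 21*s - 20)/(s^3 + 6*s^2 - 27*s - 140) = (s + 1)/(s + 7)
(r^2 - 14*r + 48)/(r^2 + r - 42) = (r - 8)/(r + 7)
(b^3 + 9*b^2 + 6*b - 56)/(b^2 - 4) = (b^2 + 11*b + 28)/(b + 2)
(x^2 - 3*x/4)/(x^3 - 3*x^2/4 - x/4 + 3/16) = 4*x/(4*x^2 - 1)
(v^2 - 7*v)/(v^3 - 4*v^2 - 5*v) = (7 - v)/(-v^2 + 4*v + 5)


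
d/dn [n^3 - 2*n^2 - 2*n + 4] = 3*n^2 - 4*n - 2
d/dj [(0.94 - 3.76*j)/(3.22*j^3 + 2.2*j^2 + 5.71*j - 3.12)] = (24.2144*j^3 - 0.808399999999999*j^2 - 4.136*j + 6.3638)/(10.3684*j^6 + 14.168*j^5 + 41.6124*j^4 + 5.0312*j^3 + 18.8761*j^2 - 35.6304*j + 9.7344)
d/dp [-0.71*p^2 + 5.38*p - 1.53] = 5.38 - 1.42*p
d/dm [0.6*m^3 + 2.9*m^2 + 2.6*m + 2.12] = 1.8*m^2 + 5.8*m + 2.6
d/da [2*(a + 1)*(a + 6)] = 4*a + 14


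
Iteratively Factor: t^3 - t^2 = (t)*(t^2 - t) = t*(t - 1)*(t)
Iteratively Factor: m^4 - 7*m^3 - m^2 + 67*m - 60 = (m - 5)*(m^3 - 2*m^2 - 11*m + 12) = (m - 5)*(m + 3)*(m^2 - 5*m + 4) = (m - 5)*(m - 1)*(m + 3)*(m - 4)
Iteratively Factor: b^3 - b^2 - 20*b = (b - 5)*(b^2 + 4*b) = b*(b - 5)*(b + 4)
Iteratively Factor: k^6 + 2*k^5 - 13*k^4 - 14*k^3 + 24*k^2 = (k)*(k^5 + 2*k^4 - 13*k^3 - 14*k^2 + 24*k) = k^2*(k^4 + 2*k^3 - 13*k^2 - 14*k + 24) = k^2*(k + 2)*(k^3 - 13*k + 12) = k^2*(k + 2)*(k + 4)*(k^2 - 4*k + 3) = k^2*(k - 3)*(k + 2)*(k + 4)*(k - 1)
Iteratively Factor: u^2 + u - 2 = (u - 1)*(u + 2)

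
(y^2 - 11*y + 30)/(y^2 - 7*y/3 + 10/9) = 9*(y^2 - 11*y + 30)/(9*y^2 - 21*y + 10)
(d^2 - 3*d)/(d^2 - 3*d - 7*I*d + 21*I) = d/(d - 7*I)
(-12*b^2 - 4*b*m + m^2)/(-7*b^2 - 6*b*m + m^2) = (12*b^2 + 4*b*m - m^2)/(7*b^2 + 6*b*m - m^2)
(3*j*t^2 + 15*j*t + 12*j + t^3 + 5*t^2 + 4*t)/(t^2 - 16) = (3*j*t + 3*j + t^2 + t)/(t - 4)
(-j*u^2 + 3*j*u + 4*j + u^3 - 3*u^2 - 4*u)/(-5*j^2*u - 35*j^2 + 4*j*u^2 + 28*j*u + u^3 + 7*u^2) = (u^2 - 3*u - 4)/(5*j*u + 35*j + u^2 + 7*u)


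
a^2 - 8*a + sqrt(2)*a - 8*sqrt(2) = (a - 8)*(a + sqrt(2))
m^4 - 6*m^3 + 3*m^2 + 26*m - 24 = (m - 4)*(m - 3)*(m - 1)*(m + 2)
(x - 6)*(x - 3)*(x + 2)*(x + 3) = x^4 - 4*x^3 - 21*x^2 + 36*x + 108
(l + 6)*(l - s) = l^2 - l*s + 6*l - 6*s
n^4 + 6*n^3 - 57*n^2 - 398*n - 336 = (n - 8)*(n + 1)*(n + 6)*(n + 7)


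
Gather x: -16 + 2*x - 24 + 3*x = 5*x - 40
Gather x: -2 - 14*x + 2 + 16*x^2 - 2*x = 16*x^2 - 16*x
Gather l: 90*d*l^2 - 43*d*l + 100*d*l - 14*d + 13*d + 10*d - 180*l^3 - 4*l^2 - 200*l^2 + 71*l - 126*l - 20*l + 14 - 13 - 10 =9*d - 180*l^3 + l^2*(90*d - 204) + l*(57*d - 75) - 9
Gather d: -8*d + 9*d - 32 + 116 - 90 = d - 6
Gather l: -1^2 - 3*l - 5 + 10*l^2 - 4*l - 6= 10*l^2 - 7*l - 12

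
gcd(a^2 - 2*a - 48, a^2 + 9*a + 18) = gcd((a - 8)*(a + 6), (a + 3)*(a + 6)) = a + 6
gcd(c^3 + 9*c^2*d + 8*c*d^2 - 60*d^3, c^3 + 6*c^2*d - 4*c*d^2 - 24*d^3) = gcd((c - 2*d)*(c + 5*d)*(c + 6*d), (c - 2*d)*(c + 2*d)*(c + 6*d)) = c^2 + 4*c*d - 12*d^2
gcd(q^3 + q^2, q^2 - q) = q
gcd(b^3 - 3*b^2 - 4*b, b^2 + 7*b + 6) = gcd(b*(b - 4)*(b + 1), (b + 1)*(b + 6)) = b + 1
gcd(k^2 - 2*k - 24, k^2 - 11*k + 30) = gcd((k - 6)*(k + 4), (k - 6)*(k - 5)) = k - 6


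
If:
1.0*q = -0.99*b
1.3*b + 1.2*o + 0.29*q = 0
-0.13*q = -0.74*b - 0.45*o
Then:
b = 0.00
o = 0.00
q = 0.00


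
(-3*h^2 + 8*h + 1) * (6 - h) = 3*h^3 - 26*h^2 + 47*h + 6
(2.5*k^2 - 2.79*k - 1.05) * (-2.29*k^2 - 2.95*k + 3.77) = -5.725*k^4 - 0.9859*k^3 + 20.06*k^2 - 7.4208*k - 3.9585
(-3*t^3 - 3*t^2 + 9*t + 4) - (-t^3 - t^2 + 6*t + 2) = -2*t^3 - 2*t^2 + 3*t + 2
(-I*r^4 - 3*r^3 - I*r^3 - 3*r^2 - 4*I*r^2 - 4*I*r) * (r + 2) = -I*r^5 - 3*r^4 - 3*I*r^4 - 9*r^3 - 6*I*r^3 - 6*r^2 - 12*I*r^2 - 8*I*r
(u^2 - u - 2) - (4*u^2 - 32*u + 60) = -3*u^2 + 31*u - 62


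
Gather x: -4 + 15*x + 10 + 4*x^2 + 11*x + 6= 4*x^2 + 26*x + 12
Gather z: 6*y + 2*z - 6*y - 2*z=0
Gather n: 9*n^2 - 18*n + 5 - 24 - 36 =9*n^2 - 18*n - 55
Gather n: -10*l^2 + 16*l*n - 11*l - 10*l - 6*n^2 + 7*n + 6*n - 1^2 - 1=-10*l^2 - 21*l - 6*n^2 + n*(16*l + 13) - 2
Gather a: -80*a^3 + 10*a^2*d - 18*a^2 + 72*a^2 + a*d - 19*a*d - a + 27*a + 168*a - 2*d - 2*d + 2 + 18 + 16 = -80*a^3 + a^2*(10*d + 54) + a*(194 - 18*d) - 4*d + 36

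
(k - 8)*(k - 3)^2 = k^3 - 14*k^2 + 57*k - 72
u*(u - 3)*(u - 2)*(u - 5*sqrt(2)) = u^4 - 5*sqrt(2)*u^3 - 5*u^3 + 6*u^2 + 25*sqrt(2)*u^2 - 30*sqrt(2)*u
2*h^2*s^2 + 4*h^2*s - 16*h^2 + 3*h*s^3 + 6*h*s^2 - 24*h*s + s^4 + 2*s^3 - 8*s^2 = (h + s)*(2*h + s)*(s - 2)*(s + 4)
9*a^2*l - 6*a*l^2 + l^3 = l*(-3*a + l)^2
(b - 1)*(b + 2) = b^2 + b - 2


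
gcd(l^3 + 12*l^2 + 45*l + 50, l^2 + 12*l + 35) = l + 5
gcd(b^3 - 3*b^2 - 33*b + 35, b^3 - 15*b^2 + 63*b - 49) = b^2 - 8*b + 7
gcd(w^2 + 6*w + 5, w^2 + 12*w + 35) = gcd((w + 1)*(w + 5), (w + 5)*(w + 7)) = w + 5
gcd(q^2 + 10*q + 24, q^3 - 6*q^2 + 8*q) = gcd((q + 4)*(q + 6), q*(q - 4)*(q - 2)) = 1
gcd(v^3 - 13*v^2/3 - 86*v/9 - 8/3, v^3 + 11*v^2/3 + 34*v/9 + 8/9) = v^2 + 5*v/3 + 4/9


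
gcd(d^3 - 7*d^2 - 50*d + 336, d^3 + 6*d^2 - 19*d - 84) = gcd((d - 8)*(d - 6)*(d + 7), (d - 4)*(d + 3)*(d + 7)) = d + 7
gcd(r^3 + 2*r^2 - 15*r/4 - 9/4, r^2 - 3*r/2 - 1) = r + 1/2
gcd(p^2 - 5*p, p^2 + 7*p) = p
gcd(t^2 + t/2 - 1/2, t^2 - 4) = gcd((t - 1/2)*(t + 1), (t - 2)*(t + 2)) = 1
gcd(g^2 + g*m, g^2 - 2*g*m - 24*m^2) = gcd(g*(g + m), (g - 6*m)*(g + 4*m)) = 1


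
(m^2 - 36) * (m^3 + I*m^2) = m^5 + I*m^4 - 36*m^3 - 36*I*m^2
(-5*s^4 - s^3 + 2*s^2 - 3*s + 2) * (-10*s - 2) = 50*s^5 + 20*s^4 - 18*s^3 + 26*s^2 - 14*s - 4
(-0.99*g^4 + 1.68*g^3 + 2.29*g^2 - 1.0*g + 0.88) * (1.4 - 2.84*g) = 2.8116*g^5 - 6.1572*g^4 - 4.1516*g^3 + 6.046*g^2 - 3.8992*g + 1.232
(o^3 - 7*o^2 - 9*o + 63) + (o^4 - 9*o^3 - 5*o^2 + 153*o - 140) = o^4 - 8*o^3 - 12*o^2 + 144*o - 77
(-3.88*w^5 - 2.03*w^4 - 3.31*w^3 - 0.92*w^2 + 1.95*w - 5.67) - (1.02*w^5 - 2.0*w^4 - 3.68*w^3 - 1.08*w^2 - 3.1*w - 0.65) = -4.9*w^5 - 0.0299999999999998*w^4 + 0.37*w^3 + 0.16*w^2 + 5.05*w - 5.02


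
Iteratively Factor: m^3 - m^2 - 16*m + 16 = (m - 1)*(m^2 - 16) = (m - 4)*(m - 1)*(m + 4)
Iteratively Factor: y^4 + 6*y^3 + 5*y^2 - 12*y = (y)*(y^3 + 6*y^2 + 5*y - 12) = y*(y + 3)*(y^2 + 3*y - 4) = y*(y + 3)*(y + 4)*(y - 1)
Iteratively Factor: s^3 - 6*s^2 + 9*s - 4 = (s - 4)*(s^2 - 2*s + 1) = (s - 4)*(s - 1)*(s - 1)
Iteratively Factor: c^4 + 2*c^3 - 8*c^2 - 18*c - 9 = (c + 1)*(c^3 + c^2 - 9*c - 9) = (c + 1)*(c + 3)*(c^2 - 2*c - 3) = (c + 1)^2*(c + 3)*(c - 3)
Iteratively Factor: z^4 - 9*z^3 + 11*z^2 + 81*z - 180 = (z - 4)*(z^3 - 5*z^2 - 9*z + 45) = (z - 4)*(z + 3)*(z^2 - 8*z + 15) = (z - 4)*(z - 3)*(z + 3)*(z - 5)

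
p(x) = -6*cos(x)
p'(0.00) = 0.00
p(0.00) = -6.00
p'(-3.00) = -0.85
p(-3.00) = 5.94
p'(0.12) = 0.72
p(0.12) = -5.96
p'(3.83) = -3.81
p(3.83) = 4.63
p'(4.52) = -5.89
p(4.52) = 1.15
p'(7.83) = 6.00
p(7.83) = -0.14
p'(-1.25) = -5.69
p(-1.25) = -1.89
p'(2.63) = 2.94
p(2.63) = 5.23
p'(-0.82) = -4.39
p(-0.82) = -4.09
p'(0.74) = 4.05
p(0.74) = -4.43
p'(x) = 6*sin(x)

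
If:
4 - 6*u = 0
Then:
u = 2/3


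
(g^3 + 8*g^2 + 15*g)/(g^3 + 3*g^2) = (g + 5)/g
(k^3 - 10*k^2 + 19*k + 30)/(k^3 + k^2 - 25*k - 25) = (k - 6)/(k + 5)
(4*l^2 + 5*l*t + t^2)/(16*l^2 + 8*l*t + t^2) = (l + t)/(4*l + t)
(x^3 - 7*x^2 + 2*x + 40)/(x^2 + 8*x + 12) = (x^2 - 9*x + 20)/(x + 6)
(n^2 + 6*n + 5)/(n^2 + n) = (n + 5)/n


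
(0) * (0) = 0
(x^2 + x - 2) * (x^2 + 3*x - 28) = x^4 + 4*x^3 - 27*x^2 - 34*x + 56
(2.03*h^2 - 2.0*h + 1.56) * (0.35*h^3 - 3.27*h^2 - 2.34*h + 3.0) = 0.7105*h^5 - 7.3381*h^4 + 2.3358*h^3 + 5.6688*h^2 - 9.6504*h + 4.68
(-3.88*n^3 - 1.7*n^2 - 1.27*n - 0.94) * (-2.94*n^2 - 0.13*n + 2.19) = 11.4072*n^5 + 5.5024*n^4 - 4.5424*n^3 - 0.7943*n^2 - 2.6591*n - 2.0586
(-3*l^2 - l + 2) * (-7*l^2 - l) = 21*l^4 + 10*l^3 - 13*l^2 - 2*l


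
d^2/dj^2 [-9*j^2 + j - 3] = -18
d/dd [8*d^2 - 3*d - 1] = 16*d - 3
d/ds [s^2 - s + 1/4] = 2*s - 1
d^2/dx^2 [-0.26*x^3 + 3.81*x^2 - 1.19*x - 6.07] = 7.62 - 1.56*x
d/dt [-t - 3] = -1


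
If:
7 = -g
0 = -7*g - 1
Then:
No Solution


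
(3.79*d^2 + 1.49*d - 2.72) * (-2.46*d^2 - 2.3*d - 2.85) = -9.3234*d^4 - 12.3824*d^3 - 7.5373*d^2 + 2.0095*d + 7.752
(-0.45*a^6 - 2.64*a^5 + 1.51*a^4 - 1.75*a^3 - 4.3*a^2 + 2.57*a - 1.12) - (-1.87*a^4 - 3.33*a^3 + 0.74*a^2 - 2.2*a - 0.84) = -0.45*a^6 - 2.64*a^5 + 3.38*a^4 + 1.58*a^3 - 5.04*a^2 + 4.77*a - 0.28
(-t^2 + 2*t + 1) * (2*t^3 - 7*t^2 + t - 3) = -2*t^5 + 11*t^4 - 13*t^3 - 2*t^2 - 5*t - 3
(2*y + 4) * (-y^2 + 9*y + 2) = -2*y^3 + 14*y^2 + 40*y + 8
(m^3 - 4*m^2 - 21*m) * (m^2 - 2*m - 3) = m^5 - 6*m^4 - 16*m^3 + 54*m^2 + 63*m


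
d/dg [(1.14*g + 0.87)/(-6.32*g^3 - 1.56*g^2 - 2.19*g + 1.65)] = (14.4096*g^3 + 18.2736*g^2 + 2.7144*g + 3.7863)/(39.9424*g^6 + 19.7184*g^5 + 30.1152*g^4 - 14.0232*g^3 - 0.3519*g^2 - 7.227*g + 2.7225)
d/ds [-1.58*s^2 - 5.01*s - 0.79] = -3.16*s - 5.01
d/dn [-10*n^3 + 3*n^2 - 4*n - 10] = -30*n^2 + 6*n - 4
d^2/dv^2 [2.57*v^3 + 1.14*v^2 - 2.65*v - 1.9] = 15.42*v + 2.28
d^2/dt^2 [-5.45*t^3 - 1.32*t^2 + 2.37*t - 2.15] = -32.7*t - 2.64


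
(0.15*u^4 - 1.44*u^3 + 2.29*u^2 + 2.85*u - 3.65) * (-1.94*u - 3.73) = -0.291*u^5 + 2.2341*u^4 + 0.9286*u^3 - 14.0707*u^2 - 3.5495*u + 13.6145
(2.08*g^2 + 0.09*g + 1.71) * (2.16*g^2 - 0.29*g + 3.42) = 4.4928*g^4 - 0.4088*g^3 + 10.7811*g^2 - 0.1881*g + 5.8482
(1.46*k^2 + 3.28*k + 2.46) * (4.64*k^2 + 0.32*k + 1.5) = 6.7744*k^4 + 15.6864*k^3 + 14.654*k^2 + 5.7072*k + 3.69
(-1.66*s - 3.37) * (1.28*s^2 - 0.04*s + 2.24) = -2.1248*s^3 - 4.2472*s^2 - 3.5836*s - 7.5488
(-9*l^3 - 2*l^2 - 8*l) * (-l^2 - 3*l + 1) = 9*l^5 + 29*l^4 + 5*l^3 + 22*l^2 - 8*l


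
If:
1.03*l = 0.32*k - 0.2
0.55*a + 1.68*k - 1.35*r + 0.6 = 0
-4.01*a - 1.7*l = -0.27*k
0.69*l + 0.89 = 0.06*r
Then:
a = 0.41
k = -5.15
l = -1.79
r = -5.79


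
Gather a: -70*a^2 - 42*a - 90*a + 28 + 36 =-70*a^2 - 132*a + 64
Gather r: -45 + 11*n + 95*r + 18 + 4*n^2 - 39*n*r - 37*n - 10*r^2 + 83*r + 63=4*n^2 - 26*n - 10*r^2 + r*(178 - 39*n) + 36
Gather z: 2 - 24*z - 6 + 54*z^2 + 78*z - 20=54*z^2 + 54*z - 24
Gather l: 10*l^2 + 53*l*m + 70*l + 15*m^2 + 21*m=10*l^2 + l*(53*m + 70) + 15*m^2 + 21*m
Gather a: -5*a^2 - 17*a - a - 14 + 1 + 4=-5*a^2 - 18*a - 9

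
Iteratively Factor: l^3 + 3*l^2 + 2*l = (l + 2)*(l^2 + l) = (l + 1)*(l + 2)*(l)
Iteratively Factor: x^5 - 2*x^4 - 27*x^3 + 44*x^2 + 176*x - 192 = (x - 4)*(x^4 + 2*x^3 - 19*x^2 - 32*x + 48) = (x - 4)*(x - 1)*(x^3 + 3*x^2 - 16*x - 48) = (x - 4)^2*(x - 1)*(x^2 + 7*x + 12) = (x - 4)^2*(x - 1)*(x + 3)*(x + 4)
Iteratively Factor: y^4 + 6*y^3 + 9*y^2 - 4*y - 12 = (y + 2)*(y^3 + 4*y^2 + y - 6) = (y - 1)*(y + 2)*(y^2 + 5*y + 6) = (y - 1)*(y + 2)*(y + 3)*(y + 2)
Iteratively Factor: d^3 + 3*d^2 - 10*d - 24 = (d + 2)*(d^2 + d - 12) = (d - 3)*(d + 2)*(d + 4)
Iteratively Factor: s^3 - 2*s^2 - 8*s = (s + 2)*(s^2 - 4*s) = (s - 4)*(s + 2)*(s)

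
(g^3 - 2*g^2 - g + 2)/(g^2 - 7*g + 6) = (g^2 - g - 2)/(g - 6)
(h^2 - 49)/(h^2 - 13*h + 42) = (h + 7)/(h - 6)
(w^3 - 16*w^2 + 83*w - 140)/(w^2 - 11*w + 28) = w - 5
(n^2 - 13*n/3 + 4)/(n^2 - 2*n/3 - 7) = (3*n - 4)/(3*n + 7)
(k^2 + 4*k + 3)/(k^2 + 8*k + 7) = (k + 3)/(k + 7)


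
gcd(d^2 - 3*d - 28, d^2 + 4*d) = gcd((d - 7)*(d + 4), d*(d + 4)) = d + 4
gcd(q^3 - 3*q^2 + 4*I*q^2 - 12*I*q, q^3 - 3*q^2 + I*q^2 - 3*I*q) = q^2 - 3*q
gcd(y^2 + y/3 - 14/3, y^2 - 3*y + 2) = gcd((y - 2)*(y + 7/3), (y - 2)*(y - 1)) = y - 2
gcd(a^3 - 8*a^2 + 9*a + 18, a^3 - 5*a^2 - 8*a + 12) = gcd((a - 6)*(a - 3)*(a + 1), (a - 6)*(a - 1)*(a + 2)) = a - 6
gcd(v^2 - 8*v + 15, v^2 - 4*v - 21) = 1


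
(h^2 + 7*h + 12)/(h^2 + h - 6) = (h + 4)/(h - 2)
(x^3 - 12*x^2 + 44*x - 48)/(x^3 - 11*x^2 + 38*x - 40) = (x - 6)/(x - 5)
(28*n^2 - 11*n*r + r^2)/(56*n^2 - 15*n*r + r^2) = (-4*n + r)/(-8*n + r)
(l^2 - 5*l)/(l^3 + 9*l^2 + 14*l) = (l - 5)/(l^2 + 9*l + 14)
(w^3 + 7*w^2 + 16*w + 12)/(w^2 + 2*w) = w + 5 + 6/w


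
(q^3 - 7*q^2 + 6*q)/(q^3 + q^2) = (q^2 - 7*q + 6)/(q*(q + 1))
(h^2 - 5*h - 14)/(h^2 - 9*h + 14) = (h + 2)/(h - 2)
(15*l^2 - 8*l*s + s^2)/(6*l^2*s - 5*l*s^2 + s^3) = (-5*l + s)/(s*(-2*l + s))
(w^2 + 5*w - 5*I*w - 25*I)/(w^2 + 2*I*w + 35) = (w + 5)/(w + 7*I)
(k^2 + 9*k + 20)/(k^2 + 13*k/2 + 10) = 2*(k + 5)/(2*k + 5)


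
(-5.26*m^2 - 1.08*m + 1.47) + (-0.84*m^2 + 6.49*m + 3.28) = -6.1*m^2 + 5.41*m + 4.75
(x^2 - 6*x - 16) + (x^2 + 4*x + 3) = 2*x^2 - 2*x - 13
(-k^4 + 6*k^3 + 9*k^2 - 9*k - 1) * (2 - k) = k^5 - 8*k^4 + 3*k^3 + 27*k^2 - 17*k - 2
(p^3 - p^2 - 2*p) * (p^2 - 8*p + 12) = p^5 - 9*p^4 + 18*p^3 + 4*p^2 - 24*p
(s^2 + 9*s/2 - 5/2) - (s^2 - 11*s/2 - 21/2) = 10*s + 8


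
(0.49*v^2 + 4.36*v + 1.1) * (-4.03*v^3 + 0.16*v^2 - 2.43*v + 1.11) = -1.9747*v^5 - 17.4924*v^4 - 4.9261*v^3 - 9.8749*v^2 + 2.1666*v + 1.221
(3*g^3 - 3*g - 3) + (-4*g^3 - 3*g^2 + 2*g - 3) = -g^3 - 3*g^2 - g - 6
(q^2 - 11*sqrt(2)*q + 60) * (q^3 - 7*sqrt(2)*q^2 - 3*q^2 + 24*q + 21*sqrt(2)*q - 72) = q^5 - 18*sqrt(2)*q^4 - 3*q^4 + 54*sqrt(2)*q^3 + 238*q^3 - 684*sqrt(2)*q^2 - 714*q^2 + 1440*q + 2052*sqrt(2)*q - 4320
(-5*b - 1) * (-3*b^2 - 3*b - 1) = 15*b^3 + 18*b^2 + 8*b + 1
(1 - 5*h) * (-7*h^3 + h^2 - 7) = 35*h^4 - 12*h^3 + h^2 + 35*h - 7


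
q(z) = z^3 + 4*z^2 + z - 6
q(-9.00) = -420.00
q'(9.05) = 319.11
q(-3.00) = 0.00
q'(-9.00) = 172.00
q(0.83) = -1.84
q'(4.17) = 86.53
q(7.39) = 623.42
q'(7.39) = 223.96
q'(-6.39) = 72.38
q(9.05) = 1071.88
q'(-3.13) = 5.35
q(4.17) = 140.24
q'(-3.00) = 4.00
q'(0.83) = 9.71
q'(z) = 3*z^2 + 8*z + 1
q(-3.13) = -0.61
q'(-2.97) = 3.70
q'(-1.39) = -4.32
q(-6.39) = -109.98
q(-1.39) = -2.35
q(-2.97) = 0.12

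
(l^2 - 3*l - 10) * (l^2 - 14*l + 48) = l^4 - 17*l^3 + 80*l^2 - 4*l - 480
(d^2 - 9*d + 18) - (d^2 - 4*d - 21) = 39 - 5*d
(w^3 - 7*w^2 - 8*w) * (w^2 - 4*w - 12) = w^5 - 11*w^4 + 8*w^3 + 116*w^2 + 96*w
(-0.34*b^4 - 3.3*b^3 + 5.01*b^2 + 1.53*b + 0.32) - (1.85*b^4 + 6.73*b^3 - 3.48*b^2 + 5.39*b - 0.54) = -2.19*b^4 - 10.03*b^3 + 8.49*b^2 - 3.86*b + 0.86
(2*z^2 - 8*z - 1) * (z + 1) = 2*z^3 - 6*z^2 - 9*z - 1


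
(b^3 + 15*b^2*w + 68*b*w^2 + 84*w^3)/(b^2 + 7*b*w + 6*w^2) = (b^2 + 9*b*w + 14*w^2)/(b + w)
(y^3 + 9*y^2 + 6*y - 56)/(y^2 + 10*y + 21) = (y^2 + 2*y - 8)/(y + 3)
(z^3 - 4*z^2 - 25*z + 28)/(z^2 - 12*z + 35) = (z^2 + 3*z - 4)/(z - 5)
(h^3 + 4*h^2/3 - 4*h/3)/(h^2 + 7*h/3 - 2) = h*(h + 2)/(h + 3)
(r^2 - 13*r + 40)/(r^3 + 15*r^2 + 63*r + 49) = (r^2 - 13*r + 40)/(r^3 + 15*r^2 + 63*r + 49)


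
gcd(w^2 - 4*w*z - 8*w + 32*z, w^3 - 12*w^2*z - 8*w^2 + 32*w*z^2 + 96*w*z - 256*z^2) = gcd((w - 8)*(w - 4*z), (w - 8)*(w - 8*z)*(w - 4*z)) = -w^2 + 4*w*z + 8*w - 32*z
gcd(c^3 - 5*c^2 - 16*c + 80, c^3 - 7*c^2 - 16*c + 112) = c^2 - 16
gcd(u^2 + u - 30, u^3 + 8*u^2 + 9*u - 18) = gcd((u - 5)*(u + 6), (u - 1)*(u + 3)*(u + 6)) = u + 6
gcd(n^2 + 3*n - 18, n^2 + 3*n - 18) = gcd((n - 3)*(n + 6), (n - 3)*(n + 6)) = n^2 + 3*n - 18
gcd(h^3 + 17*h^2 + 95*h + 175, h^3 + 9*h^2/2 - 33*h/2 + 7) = h + 7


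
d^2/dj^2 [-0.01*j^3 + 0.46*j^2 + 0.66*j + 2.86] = 0.92 - 0.06*j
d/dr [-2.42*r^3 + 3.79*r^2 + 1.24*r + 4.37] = -7.26*r^2 + 7.58*r + 1.24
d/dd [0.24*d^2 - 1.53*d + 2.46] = 0.48*d - 1.53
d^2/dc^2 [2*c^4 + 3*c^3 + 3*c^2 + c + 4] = 24*c^2 + 18*c + 6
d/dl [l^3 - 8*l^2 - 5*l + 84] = 3*l^2 - 16*l - 5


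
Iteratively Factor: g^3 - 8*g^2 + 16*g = (g - 4)*(g^2 - 4*g) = g*(g - 4)*(g - 4)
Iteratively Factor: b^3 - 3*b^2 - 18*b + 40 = (b + 4)*(b^2 - 7*b + 10) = (b - 2)*(b + 4)*(b - 5)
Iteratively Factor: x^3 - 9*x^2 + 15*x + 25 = (x - 5)*(x^2 - 4*x - 5) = (x - 5)^2*(x + 1)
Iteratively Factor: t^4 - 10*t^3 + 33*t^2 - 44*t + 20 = (t - 5)*(t^3 - 5*t^2 + 8*t - 4) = (t - 5)*(t - 2)*(t^2 - 3*t + 2) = (t - 5)*(t - 2)*(t - 1)*(t - 2)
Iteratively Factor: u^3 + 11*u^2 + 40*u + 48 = (u + 3)*(u^2 + 8*u + 16) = (u + 3)*(u + 4)*(u + 4)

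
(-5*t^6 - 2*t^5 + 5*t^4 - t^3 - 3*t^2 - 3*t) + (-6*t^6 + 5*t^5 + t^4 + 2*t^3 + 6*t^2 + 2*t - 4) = -11*t^6 + 3*t^5 + 6*t^4 + t^3 + 3*t^2 - t - 4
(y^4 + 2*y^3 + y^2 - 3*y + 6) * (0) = 0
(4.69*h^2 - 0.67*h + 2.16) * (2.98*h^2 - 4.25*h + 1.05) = 13.9762*h^4 - 21.9291*h^3 + 14.2088*h^2 - 9.8835*h + 2.268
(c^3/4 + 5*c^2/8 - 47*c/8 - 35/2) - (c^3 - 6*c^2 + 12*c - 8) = -3*c^3/4 + 53*c^2/8 - 143*c/8 - 19/2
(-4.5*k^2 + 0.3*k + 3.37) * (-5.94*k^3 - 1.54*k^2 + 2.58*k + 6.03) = 26.73*k^5 + 5.148*k^4 - 32.0898*k^3 - 31.5508*k^2 + 10.5036*k + 20.3211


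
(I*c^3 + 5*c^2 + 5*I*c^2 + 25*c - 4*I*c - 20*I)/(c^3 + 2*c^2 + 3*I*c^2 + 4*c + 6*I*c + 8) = (I*c^2 + c*(4 + 5*I) + 20)/(c^2 + c*(2 + 4*I) + 8*I)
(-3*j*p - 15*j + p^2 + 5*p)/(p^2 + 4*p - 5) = (-3*j + p)/(p - 1)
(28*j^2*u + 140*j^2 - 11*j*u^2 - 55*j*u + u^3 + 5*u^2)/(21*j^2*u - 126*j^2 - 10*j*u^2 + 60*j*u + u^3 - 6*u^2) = (-4*j*u - 20*j + u^2 + 5*u)/(-3*j*u + 18*j + u^2 - 6*u)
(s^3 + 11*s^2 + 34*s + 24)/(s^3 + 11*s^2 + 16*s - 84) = (s^2 + 5*s + 4)/(s^2 + 5*s - 14)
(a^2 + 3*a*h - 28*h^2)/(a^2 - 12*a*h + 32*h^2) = (a + 7*h)/(a - 8*h)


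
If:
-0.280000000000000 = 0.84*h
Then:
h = -0.33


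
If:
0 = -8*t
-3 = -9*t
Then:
No Solution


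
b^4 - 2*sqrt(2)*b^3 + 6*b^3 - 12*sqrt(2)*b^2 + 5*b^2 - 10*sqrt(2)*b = b*(b + 1)*(b + 5)*(b - 2*sqrt(2))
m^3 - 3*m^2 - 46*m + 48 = (m - 8)*(m - 1)*(m + 6)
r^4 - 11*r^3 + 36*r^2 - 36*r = r*(r - 6)*(r - 3)*(r - 2)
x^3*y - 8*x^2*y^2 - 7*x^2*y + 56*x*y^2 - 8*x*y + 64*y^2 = (x - 8)*(x - 8*y)*(x*y + y)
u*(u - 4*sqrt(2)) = u^2 - 4*sqrt(2)*u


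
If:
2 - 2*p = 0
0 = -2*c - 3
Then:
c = -3/2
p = 1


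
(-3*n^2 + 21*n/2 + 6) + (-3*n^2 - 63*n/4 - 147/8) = -6*n^2 - 21*n/4 - 99/8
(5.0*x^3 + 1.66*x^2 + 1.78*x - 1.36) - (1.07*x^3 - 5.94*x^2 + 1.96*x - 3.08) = 3.93*x^3 + 7.6*x^2 - 0.18*x + 1.72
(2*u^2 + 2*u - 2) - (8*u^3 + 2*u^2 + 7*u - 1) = -8*u^3 - 5*u - 1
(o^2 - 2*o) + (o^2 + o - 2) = 2*o^2 - o - 2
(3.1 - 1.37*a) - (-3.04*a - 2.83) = 1.67*a + 5.93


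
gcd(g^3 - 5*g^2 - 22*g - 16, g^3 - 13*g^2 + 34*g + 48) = g^2 - 7*g - 8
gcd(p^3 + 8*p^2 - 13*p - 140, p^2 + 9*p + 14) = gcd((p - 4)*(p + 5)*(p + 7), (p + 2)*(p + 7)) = p + 7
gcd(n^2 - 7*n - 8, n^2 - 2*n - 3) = n + 1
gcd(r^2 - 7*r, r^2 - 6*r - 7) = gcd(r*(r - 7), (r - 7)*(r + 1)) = r - 7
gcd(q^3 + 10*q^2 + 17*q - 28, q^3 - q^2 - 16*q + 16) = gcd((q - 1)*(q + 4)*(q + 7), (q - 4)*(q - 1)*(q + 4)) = q^2 + 3*q - 4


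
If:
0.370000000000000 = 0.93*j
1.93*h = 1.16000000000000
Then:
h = 0.60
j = 0.40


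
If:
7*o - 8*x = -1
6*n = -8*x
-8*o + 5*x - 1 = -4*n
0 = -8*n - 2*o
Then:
No Solution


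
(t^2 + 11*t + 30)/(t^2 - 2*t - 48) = (t + 5)/(t - 8)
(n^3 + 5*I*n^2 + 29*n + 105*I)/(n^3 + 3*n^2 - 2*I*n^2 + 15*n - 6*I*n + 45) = (n + 7*I)/(n + 3)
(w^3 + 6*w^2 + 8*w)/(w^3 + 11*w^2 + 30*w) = (w^2 + 6*w + 8)/(w^2 + 11*w + 30)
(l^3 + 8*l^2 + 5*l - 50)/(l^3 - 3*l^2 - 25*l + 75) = (l^2 + 3*l - 10)/(l^2 - 8*l + 15)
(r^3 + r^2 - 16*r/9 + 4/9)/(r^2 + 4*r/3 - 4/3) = r - 1/3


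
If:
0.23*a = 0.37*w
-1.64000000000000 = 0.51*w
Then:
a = -5.17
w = -3.22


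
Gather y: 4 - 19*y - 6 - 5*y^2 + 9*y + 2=-5*y^2 - 10*y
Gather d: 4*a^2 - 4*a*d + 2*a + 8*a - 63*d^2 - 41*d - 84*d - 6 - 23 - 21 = 4*a^2 + 10*a - 63*d^2 + d*(-4*a - 125) - 50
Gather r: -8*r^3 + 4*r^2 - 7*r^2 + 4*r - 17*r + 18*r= -8*r^3 - 3*r^2 + 5*r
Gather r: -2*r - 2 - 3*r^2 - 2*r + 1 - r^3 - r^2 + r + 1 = -r^3 - 4*r^2 - 3*r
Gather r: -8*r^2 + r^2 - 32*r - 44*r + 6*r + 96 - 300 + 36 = -7*r^2 - 70*r - 168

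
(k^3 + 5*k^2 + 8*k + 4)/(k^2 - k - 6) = (k^2 + 3*k + 2)/(k - 3)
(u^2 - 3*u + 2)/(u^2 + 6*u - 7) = (u - 2)/(u + 7)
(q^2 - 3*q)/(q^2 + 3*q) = (q - 3)/(q + 3)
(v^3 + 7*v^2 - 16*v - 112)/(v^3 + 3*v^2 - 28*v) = (v + 4)/v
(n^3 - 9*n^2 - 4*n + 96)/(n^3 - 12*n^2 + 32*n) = (n + 3)/n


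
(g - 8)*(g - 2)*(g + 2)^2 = g^4 - 6*g^3 - 20*g^2 + 24*g + 64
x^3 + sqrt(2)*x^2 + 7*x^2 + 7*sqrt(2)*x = x*(x + 7)*(x + sqrt(2))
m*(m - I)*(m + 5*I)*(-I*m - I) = -I*m^4 + 4*m^3 - I*m^3 + 4*m^2 - 5*I*m^2 - 5*I*m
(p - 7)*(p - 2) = p^2 - 9*p + 14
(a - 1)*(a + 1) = a^2 - 1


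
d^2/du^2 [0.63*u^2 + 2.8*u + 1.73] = 1.26000000000000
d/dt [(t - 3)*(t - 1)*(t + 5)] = 3*t^2 + 2*t - 17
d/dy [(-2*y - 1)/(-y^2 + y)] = (-2*y^2 - 2*y + 1)/(y^2*(y^2 - 2*y + 1))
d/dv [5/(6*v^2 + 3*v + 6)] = 5*(-4*v - 1)/(3*(2*v^2 + v + 2)^2)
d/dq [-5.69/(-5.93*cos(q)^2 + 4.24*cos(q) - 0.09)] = (67.4834*cos(q) - 24.1256)*sin(q)/(5.93*cos(q)^2 - 4.24*cos(q) + 0.09)^2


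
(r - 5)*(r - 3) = r^2 - 8*r + 15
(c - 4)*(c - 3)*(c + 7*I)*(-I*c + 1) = -I*c^4 + 8*c^3 + 7*I*c^3 - 56*c^2 - 5*I*c^2 + 96*c - 49*I*c + 84*I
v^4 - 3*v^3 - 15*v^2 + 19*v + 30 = (v - 5)*(v - 2)*(v + 1)*(v + 3)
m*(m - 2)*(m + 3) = m^3 + m^2 - 6*m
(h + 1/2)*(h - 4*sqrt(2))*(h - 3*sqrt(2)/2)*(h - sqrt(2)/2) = h^4 - 6*sqrt(2)*h^3 + h^3/2 - 3*sqrt(2)*h^2 + 35*h^2/2 - 6*sqrt(2)*h + 35*h/4 - 3*sqrt(2)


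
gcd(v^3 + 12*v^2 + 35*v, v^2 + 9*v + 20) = v + 5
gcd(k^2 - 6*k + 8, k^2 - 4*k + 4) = k - 2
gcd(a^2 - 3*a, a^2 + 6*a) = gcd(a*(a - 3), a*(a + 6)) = a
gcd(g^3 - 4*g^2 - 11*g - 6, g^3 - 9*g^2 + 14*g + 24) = g^2 - 5*g - 6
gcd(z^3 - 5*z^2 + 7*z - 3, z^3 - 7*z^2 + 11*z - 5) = z^2 - 2*z + 1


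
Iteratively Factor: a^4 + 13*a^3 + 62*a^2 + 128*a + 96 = (a + 4)*(a^3 + 9*a^2 + 26*a + 24) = (a + 3)*(a + 4)*(a^2 + 6*a + 8) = (a + 3)*(a + 4)^2*(a + 2)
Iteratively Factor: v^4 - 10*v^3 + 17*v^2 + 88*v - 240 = (v - 4)*(v^3 - 6*v^2 - 7*v + 60) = (v - 5)*(v - 4)*(v^2 - v - 12) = (v - 5)*(v - 4)^2*(v + 3)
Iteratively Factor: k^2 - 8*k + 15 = (k - 3)*(k - 5)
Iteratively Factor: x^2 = (x)*(x)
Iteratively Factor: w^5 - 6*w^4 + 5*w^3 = (w - 1)*(w^4 - 5*w^3) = w*(w - 1)*(w^3 - 5*w^2) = w^2*(w - 1)*(w^2 - 5*w) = w^3*(w - 1)*(w - 5)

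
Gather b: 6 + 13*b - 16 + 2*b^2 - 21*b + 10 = 2*b^2 - 8*b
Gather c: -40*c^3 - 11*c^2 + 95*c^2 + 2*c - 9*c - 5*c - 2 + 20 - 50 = -40*c^3 + 84*c^2 - 12*c - 32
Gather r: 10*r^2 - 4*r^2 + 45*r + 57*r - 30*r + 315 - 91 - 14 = 6*r^2 + 72*r + 210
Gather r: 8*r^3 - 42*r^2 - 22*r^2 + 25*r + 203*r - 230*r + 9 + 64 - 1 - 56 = 8*r^3 - 64*r^2 - 2*r + 16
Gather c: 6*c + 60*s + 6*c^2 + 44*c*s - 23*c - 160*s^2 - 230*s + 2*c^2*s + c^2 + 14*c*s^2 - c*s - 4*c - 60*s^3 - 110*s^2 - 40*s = c^2*(2*s + 7) + c*(14*s^2 + 43*s - 21) - 60*s^3 - 270*s^2 - 210*s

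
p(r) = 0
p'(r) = 0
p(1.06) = 0.00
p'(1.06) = 0.00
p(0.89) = 0.00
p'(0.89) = 0.00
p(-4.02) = 0.00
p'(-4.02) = 0.00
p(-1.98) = 0.00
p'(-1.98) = 0.00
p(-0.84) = 0.00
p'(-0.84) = 0.00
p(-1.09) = 0.00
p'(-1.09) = 0.00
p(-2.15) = 0.00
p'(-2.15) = 0.00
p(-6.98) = 0.00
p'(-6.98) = 0.00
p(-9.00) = 0.00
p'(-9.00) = 0.00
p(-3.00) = 0.00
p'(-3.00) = 0.00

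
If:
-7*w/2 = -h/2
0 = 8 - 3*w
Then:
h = 56/3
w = 8/3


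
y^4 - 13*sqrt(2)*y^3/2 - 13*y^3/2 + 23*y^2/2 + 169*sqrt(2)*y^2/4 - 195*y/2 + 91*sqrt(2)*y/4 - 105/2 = (y - 7)*(y + 1/2)*(y - 5*sqrt(2))*(y - 3*sqrt(2)/2)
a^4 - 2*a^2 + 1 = (a - 1)^2*(a + 1)^2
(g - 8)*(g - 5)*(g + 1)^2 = g^4 - 11*g^3 + 15*g^2 + 67*g + 40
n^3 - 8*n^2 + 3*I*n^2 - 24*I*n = n*(n - 8)*(n + 3*I)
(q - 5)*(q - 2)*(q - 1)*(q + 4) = q^4 - 4*q^3 - 15*q^2 + 58*q - 40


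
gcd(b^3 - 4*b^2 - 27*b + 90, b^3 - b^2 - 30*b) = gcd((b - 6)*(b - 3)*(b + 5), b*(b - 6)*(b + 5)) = b^2 - b - 30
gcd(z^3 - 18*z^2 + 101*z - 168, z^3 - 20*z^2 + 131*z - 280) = z^2 - 15*z + 56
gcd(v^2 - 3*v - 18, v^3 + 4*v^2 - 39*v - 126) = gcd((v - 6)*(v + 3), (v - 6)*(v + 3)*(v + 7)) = v^2 - 3*v - 18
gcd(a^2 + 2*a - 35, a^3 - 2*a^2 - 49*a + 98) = a + 7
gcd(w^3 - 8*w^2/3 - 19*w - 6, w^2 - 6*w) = w - 6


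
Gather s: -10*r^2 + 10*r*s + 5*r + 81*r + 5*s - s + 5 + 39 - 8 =-10*r^2 + 86*r + s*(10*r + 4) + 36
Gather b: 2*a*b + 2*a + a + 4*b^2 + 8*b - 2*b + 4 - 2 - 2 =3*a + 4*b^2 + b*(2*a + 6)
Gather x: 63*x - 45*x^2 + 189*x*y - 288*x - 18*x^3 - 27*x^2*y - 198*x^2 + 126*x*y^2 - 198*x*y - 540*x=-18*x^3 + x^2*(-27*y - 243) + x*(126*y^2 - 9*y - 765)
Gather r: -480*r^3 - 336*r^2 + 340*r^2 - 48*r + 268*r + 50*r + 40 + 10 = -480*r^3 + 4*r^2 + 270*r + 50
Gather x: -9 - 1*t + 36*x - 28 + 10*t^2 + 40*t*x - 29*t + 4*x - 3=10*t^2 - 30*t + x*(40*t + 40) - 40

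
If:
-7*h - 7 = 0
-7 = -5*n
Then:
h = -1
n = 7/5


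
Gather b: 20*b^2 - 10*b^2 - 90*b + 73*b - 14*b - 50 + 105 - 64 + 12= 10*b^2 - 31*b + 3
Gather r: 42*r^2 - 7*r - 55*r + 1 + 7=42*r^2 - 62*r + 8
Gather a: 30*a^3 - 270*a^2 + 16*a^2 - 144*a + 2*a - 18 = 30*a^3 - 254*a^2 - 142*a - 18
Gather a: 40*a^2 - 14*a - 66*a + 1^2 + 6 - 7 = 40*a^2 - 80*a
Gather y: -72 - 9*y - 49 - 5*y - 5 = -14*y - 126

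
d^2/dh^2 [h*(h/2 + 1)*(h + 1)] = 3*h + 3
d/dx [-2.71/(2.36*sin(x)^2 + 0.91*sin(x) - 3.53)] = (12.7912*sin(x) + 2.4661)*cos(x)/(2.36*sin(x)^2 + 0.91*sin(x) - 3.53)^2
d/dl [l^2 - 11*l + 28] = 2*l - 11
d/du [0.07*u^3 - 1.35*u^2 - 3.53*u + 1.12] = 0.21*u^2 - 2.7*u - 3.53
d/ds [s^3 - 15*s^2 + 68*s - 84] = 3*s^2 - 30*s + 68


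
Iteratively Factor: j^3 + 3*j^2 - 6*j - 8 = (j + 4)*(j^2 - j - 2) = (j - 2)*(j + 4)*(j + 1)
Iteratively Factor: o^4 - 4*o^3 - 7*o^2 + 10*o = (o + 2)*(o^3 - 6*o^2 + 5*o) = (o - 5)*(o + 2)*(o^2 - o) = o*(o - 5)*(o + 2)*(o - 1)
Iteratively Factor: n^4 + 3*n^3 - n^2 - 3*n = (n - 1)*(n^3 + 4*n^2 + 3*n) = (n - 1)*(n + 3)*(n^2 + n) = n*(n - 1)*(n + 3)*(n + 1)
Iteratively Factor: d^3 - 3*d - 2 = (d + 1)*(d^2 - d - 2) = (d - 2)*(d + 1)*(d + 1)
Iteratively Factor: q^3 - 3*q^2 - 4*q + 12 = (q + 2)*(q^2 - 5*q + 6) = (q - 3)*(q + 2)*(q - 2)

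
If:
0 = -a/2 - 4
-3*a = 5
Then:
No Solution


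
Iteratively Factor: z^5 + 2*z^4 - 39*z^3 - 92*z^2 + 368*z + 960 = (z - 4)*(z^4 + 6*z^3 - 15*z^2 - 152*z - 240) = (z - 4)*(z + 4)*(z^3 + 2*z^2 - 23*z - 60) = (z - 5)*(z - 4)*(z + 4)*(z^2 + 7*z + 12) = (z - 5)*(z - 4)*(z + 4)^2*(z + 3)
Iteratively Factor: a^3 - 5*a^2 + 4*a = (a)*(a^2 - 5*a + 4) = a*(a - 4)*(a - 1)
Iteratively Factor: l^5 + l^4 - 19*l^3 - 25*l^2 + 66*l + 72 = (l + 3)*(l^4 - 2*l^3 - 13*l^2 + 14*l + 24) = (l - 2)*(l + 3)*(l^3 - 13*l - 12) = (l - 4)*(l - 2)*(l + 3)*(l^2 + 4*l + 3) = (l - 4)*(l - 2)*(l + 1)*(l + 3)*(l + 3)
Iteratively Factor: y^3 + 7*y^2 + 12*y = (y)*(y^2 + 7*y + 12) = y*(y + 4)*(y + 3)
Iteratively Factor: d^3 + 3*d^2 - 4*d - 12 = (d - 2)*(d^2 + 5*d + 6) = (d - 2)*(d + 2)*(d + 3)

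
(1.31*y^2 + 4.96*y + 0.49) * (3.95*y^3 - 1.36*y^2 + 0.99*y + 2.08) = 5.1745*y^5 + 17.8104*y^4 - 3.5132*y^3 + 6.9688*y^2 + 10.8019*y + 1.0192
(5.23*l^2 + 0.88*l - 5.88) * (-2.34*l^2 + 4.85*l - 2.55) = -12.2382*l^4 + 23.3063*l^3 + 4.6907*l^2 - 30.762*l + 14.994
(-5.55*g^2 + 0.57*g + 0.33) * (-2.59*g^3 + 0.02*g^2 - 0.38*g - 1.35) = 14.3745*g^5 - 1.5873*g^4 + 1.2657*g^3 + 7.2825*g^2 - 0.8949*g - 0.4455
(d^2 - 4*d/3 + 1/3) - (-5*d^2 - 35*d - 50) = 6*d^2 + 101*d/3 + 151/3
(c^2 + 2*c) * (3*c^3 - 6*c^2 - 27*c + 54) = 3*c^5 - 39*c^3 + 108*c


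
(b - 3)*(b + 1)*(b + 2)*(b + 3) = b^4 + 3*b^3 - 7*b^2 - 27*b - 18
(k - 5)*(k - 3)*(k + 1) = k^3 - 7*k^2 + 7*k + 15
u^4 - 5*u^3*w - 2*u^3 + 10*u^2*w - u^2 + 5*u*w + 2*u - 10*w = (u - 2)*(u - 1)*(u + 1)*(u - 5*w)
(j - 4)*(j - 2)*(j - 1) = j^3 - 7*j^2 + 14*j - 8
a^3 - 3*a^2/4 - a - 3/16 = (a - 3/2)*(a + 1/4)*(a + 1/2)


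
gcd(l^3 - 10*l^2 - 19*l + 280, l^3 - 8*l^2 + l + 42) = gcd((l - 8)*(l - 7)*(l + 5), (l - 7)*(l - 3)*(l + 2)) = l - 7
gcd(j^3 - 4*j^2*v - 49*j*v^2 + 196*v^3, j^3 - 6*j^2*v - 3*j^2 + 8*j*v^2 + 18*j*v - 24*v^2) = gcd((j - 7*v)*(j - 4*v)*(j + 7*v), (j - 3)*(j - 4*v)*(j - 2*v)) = -j + 4*v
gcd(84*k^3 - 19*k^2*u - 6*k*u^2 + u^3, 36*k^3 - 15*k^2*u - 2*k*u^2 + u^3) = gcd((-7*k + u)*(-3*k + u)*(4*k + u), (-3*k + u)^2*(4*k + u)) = -12*k^2 + k*u + u^2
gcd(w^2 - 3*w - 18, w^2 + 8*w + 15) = w + 3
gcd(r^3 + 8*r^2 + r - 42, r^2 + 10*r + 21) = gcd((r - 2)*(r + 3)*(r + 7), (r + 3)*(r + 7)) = r^2 + 10*r + 21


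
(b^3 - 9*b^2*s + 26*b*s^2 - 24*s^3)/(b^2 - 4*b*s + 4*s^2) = (-b^2 + 7*b*s - 12*s^2)/(-b + 2*s)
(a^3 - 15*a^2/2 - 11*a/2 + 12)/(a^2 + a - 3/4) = 2*(a^2 - 9*a + 8)/(2*a - 1)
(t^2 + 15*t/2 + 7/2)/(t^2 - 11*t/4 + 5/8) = 4*(2*t^2 + 15*t + 7)/(8*t^2 - 22*t + 5)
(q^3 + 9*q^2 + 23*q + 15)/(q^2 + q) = q + 8 + 15/q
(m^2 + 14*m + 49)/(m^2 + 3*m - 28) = (m + 7)/(m - 4)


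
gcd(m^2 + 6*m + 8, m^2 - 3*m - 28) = m + 4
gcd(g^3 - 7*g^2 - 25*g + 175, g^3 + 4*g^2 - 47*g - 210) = g^2 - 2*g - 35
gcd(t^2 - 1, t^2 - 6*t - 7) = t + 1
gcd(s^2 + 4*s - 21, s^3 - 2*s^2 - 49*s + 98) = s + 7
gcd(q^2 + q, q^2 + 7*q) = q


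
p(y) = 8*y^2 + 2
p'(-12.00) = -192.00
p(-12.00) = 1154.00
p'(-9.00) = -144.00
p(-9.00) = 650.00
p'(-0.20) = -3.20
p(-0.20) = 2.32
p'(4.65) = 74.40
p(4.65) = 174.98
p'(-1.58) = -25.28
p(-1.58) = 21.97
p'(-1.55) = -24.80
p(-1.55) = 21.22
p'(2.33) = 37.28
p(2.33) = 45.43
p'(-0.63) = -10.08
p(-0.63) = 5.18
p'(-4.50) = -72.00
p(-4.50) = 164.00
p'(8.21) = 131.36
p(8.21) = 541.23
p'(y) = 16*y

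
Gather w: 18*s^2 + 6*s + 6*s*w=18*s^2 + 6*s*w + 6*s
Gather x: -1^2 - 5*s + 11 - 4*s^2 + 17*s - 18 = -4*s^2 + 12*s - 8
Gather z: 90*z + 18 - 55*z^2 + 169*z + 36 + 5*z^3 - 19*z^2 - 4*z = 5*z^3 - 74*z^2 + 255*z + 54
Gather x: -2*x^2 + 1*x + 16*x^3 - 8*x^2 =16*x^3 - 10*x^2 + x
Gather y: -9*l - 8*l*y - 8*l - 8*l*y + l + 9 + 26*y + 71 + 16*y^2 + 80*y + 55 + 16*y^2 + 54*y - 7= -16*l + 32*y^2 + y*(160 - 16*l) + 128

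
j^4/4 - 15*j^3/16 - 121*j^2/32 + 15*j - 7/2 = (j/4 + 1)*(j - 4)*(j - 7/2)*(j - 1/4)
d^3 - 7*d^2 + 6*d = d*(d - 6)*(d - 1)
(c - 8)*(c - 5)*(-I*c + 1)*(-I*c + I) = -c^4 + 14*c^3 - I*c^3 - 53*c^2 + 14*I*c^2 + 40*c - 53*I*c + 40*I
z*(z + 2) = z^2 + 2*z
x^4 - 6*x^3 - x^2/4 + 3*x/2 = x*(x - 6)*(x - 1/2)*(x + 1/2)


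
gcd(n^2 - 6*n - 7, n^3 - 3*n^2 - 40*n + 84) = n - 7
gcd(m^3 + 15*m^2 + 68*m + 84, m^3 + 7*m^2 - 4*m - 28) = m^2 + 9*m + 14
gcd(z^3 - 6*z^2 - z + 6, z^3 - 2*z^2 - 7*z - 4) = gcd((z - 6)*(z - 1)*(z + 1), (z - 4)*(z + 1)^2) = z + 1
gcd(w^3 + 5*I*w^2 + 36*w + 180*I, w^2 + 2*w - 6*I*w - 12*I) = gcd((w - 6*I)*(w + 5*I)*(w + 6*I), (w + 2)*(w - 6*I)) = w - 6*I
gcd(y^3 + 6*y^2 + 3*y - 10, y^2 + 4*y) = 1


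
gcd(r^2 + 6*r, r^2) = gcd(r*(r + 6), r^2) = r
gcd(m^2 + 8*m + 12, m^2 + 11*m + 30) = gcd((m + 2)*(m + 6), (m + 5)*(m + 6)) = m + 6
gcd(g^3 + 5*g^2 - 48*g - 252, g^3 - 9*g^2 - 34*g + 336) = g^2 - g - 42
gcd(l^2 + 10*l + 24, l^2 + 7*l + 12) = l + 4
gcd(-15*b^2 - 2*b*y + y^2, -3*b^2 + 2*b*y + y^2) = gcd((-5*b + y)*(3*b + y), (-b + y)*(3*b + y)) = 3*b + y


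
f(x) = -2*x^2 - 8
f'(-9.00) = 36.00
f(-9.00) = -170.00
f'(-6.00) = 24.00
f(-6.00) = -80.00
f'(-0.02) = 0.08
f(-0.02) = -8.00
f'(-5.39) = 21.56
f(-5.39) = -66.10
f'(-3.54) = 14.16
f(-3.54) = -33.06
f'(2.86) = -11.44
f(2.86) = -24.36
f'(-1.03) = 4.12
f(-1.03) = -10.12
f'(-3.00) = 12.00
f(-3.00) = -26.00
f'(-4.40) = 17.60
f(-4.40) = -46.72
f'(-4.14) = 16.56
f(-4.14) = -42.28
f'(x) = -4*x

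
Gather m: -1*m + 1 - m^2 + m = 1 - m^2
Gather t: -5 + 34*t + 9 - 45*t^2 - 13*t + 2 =-45*t^2 + 21*t + 6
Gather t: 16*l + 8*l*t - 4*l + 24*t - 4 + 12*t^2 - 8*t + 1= 12*l + 12*t^2 + t*(8*l + 16) - 3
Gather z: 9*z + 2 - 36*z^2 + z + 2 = -36*z^2 + 10*z + 4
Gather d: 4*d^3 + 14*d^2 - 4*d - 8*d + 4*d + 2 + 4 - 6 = 4*d^3 + 14*d^2 - 8*d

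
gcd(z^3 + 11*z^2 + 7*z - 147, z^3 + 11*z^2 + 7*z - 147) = z^3 + 11*z^2 + 7*z - 147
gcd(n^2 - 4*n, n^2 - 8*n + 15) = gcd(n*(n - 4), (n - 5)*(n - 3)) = 1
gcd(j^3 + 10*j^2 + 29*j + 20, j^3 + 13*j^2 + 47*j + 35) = j^2 + 6*j + 5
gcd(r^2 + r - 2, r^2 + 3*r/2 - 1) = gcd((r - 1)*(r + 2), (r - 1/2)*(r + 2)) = r + 2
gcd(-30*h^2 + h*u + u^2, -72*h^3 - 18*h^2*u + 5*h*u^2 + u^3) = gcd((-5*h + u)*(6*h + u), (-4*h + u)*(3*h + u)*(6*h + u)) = 6*h + u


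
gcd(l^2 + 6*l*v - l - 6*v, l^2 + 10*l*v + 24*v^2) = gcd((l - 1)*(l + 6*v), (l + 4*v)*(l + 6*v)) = l + 6*v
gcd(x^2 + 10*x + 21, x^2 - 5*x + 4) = 1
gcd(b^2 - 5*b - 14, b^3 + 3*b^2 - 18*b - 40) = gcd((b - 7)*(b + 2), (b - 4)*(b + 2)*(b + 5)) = b + 2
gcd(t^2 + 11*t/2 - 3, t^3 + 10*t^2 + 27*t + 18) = t + 6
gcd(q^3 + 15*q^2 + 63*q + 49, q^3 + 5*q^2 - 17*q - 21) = q^2 + 8*q + 7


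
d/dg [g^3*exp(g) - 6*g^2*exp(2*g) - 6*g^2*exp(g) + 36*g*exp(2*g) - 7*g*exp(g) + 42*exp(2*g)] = (g^3 - 12*g^2*exp(g) - 3*g^2 + 60*g*exp(g) - 19*g + 120*exp(g) - 7)*exp(g)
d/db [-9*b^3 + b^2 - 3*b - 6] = -27*b^2 + 2*b - 3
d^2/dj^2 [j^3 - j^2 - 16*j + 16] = 6*j - 2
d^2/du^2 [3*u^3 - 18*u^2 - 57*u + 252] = 18*u - 36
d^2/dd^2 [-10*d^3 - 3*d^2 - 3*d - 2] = -60*d - 6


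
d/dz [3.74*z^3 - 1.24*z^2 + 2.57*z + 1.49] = 11.22*z^2 - 2.48*z + 2.57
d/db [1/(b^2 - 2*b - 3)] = 2*(1 - b)/(-b^2 + 2*b + 3)^2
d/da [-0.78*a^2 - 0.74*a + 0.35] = -1.56*a - 0.74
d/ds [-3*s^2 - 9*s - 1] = -6*s - 9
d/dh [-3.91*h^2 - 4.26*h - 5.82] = -7.82*h - 4.26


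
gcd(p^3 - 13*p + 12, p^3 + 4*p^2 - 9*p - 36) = p^2 + p - 12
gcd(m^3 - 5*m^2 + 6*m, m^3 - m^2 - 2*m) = m^2 - 2*m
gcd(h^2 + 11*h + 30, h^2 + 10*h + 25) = h + 5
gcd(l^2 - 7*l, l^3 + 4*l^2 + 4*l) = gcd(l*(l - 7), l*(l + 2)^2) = l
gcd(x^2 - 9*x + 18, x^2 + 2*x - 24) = 1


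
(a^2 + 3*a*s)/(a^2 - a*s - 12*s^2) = a/(a - 4*s)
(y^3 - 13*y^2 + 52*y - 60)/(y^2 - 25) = (y^2 - 8*y + 12)/(y + 5)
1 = 1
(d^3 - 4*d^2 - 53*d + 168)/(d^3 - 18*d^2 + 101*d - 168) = (d + 7)/(d - 7)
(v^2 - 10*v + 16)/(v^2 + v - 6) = (v - 8)/(v + 3)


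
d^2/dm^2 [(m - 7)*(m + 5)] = 2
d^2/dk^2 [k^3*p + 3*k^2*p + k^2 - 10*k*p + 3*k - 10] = 6*k*p + 6*p + 2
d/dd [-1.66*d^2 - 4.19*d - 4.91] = -3.32*d - 4.19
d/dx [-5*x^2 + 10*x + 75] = 10 - 10*x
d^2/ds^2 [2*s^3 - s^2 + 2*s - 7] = 12*s - 2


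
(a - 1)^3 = a^3 - 3*a^2 + 3*a - 1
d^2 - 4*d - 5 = (d - 5)*(d + 1)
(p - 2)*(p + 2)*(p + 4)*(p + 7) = p^4 + 11*p^3 + 24*p^2 - 44*p - 112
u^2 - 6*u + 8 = (u - 4)*(u - 2)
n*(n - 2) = n^2 - 2*n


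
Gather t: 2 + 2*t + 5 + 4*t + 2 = 6*t + 9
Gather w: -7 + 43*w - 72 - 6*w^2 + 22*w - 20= -6*w^2 + 65*w - 99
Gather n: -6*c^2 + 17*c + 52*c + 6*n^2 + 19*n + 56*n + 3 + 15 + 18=-6*c^2 + 69*c + 6*n^2 + 75*n + 36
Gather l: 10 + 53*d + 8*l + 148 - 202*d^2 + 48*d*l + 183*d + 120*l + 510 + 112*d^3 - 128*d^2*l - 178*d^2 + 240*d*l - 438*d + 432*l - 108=112*d^3 - 380*d^2 - 202*d + l*(-128*d^2 + 288*d + 560) + 560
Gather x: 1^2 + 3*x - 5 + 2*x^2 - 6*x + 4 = 2*x^2 - 3*x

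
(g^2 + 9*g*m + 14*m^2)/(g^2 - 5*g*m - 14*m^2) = (g + 7*m)/(g - 7*m)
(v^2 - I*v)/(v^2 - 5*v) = (v - I)/(v - 5)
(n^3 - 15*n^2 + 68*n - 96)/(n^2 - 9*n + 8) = (n^2 - 7*n + 12)/(n - 1)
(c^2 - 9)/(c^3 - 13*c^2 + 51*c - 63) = (c + 3)/(c^2 - 10*c + 21)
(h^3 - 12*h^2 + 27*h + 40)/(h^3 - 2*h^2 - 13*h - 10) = (h - 8)/(h + 2)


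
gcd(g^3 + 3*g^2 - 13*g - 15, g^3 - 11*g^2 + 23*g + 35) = g + 1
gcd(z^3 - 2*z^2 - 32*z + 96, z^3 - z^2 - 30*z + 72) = z^2 + 2*z - 24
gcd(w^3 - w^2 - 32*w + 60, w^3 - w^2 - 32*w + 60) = w^3 - w^2 - 32*w + 60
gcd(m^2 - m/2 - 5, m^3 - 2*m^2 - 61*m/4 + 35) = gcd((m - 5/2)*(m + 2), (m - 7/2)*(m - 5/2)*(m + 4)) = m - 5/2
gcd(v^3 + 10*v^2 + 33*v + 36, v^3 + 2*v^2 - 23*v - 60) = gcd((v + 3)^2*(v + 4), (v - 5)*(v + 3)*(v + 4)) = v^2 + 7*v + 12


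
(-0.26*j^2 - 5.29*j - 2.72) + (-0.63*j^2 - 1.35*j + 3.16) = -0.89*j^2 - 6.64*j + 0.44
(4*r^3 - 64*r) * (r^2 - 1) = 4*r^5 - 68*r^3 + 64*r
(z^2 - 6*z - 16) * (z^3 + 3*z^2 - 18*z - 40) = z^5 - 3*z^4 - 52*z^3 + 20*z^2 + 528*z + 640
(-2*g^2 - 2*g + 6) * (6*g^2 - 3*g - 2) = -12*g^4 - 6*g^3 + 46*g^2 - 14*g - 12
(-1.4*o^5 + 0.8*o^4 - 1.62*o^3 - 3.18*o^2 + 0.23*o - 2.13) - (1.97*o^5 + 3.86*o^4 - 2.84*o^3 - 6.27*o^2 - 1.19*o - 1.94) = -3.37*o^5 - 3.06*o^4 + 1.22*o^3 + 3.09*o^2 + 1.42*o - 0.19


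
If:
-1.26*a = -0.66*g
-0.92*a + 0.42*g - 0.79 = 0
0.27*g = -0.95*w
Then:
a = -6.68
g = -12.76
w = 3.63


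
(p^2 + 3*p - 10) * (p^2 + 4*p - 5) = p^4 + 7*p^3 - 3*p^2 - 55*p + 50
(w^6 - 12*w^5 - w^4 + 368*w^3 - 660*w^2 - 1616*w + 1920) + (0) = w^6 - 12*w^5 - w^4 + 368*w^3 - 660*w^2 - 1616*w + 1920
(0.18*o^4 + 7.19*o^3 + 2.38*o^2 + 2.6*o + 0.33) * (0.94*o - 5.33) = 0.1692*o^5 + 5.7992*o^4 - 36.0855*o^3 - 10.2414*o^2 - 13.5478*o - 1.7589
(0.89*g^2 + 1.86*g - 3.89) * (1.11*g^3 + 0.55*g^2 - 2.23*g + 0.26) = 0.9879*g^5 + 2.5541*g^4 - 5.2796*g^3 - 6.0559*g^2 + 9.1583*g - 1.0114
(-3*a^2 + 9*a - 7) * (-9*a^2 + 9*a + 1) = 27*a^4 - 108*a^3 + 141*a^2 - 54*a - 7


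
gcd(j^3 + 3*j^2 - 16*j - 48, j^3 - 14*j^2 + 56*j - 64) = j - 4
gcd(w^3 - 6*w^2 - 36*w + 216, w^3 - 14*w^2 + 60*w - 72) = w^2 - 12*w + 36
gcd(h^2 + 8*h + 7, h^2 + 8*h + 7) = h^2 + 8*h + 7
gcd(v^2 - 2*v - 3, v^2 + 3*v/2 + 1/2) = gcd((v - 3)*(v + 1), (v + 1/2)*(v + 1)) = v + 1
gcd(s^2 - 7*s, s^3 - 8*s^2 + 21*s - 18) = 1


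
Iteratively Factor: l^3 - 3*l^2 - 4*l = (l - 4)*(l^2 + l) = (l - 4)*(l + 1)*(l)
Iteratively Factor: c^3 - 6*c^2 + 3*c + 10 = (c - 5)*(c^2 - c - 2) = (c - 5)*(c - 2)*(c + 1)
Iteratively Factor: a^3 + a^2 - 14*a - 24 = (a + 3)*(a^2 - 2*a - 8) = (a - 4)*(a + 3)*(a + 2)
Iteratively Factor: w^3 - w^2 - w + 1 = (w - 1)*(w^2 - 1) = (w - 1)^2*(w + 1)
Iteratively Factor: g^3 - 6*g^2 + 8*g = (g - 2)*(g^2 - 4*g) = (g - 4)*(g - 2)*(g)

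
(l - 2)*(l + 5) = l^2 + 3*l - 10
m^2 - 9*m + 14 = (m - 7)*(m - 2)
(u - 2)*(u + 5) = u^2 + 3*u - 10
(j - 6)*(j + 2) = j^2 - 4*j - 12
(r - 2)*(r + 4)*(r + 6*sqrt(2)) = r^3 + 2*r^2 + 6*sqrt(2)*r^2 - 8*r + 12*sqrt(2)*r - 48*sqrt(2)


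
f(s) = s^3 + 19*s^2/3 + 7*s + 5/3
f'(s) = 3*s^2 + 38*s/3 + 7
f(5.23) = 354.57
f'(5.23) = 155.31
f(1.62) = 33.88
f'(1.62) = 35.39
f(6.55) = 600.24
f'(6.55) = 218.67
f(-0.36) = -0.08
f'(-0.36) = 2.83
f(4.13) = 209.05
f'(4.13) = 110.48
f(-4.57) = 6.50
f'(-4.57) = 11.77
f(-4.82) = 3.09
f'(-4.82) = 15.64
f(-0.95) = -0.12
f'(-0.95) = -2.33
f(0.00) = 1.67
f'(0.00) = 7.00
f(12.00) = 2725.67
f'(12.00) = 591.00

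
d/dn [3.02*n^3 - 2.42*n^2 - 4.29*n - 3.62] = 9.06*n^2 - 4.84*n - 4.29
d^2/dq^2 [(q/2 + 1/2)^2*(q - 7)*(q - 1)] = 3*q^2 - 9*q - 4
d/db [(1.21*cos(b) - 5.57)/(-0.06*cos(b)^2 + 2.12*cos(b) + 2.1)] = (-0.0726*cos(b)^2 + 0.6684*cos(b) - 14.3494)*sin(b)/(0.0036*cos(b)^4 - 0.2544*cos(b)^3 + 4.2424*cos(b)^2 + 8.904*cos(b) + 4.41)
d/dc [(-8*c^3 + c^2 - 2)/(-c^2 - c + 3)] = (2*c*(12*c - 1)*(c^2 + c - 3) - (2*c + 1)*(8*c^3 - c^2 + 2))/(c^2 + c - 3)^2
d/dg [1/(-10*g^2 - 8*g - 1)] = 4*(5*g + 2)/(10*g^2 + 8*g + 1)^2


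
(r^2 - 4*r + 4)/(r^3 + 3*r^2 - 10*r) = (r - 2)/(r*(r + 5))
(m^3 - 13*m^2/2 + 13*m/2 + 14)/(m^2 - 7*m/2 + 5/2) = (2*m^3 - 13*m^2 + 13*m + 28)/(2*m^2 - 7*m + 5)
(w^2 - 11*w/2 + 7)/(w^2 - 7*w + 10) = (w - 7/2)/(w - 5)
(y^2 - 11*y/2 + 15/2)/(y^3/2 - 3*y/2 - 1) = (-2*y^2 + 11*y - 15)/(-y^3 + 3*y + 2)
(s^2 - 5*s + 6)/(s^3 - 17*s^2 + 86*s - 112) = (s - 3)/(s^2 - 15*s + 56)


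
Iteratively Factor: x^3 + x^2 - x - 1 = (x + 1)*(x^2 - 1) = (x + 1)^2*(x - 1)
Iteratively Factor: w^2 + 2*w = (w)*(w + 2)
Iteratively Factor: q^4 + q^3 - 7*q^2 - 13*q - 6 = (q + 2)*(q^3 - q^2 - 5*q - 3) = (q + 1)*(q + 2)*(q^2 - 2*q - 3) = (q + 1)^2*(q + 2)*(q - 3)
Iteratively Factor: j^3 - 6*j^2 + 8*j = (j)*(j^2 - 6*j + 8) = j*(j - 4)*(j - 2)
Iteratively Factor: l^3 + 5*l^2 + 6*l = (l + 3)*(l^2 + 2*l) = (l + 2)*(l + 3)*(l)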